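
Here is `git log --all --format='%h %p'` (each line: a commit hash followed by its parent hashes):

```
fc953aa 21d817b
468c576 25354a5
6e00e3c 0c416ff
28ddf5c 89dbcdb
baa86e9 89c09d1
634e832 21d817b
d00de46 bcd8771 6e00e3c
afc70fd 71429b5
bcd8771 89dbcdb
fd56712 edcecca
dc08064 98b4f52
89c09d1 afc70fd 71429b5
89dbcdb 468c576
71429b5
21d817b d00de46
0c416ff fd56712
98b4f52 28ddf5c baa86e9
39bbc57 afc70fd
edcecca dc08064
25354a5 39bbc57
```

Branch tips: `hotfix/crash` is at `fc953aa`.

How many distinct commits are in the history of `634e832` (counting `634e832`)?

19

Walking parent pointers from 634e832: reachable set = {0c416ff, 21d817b, 25354a5, 28ddf5c, 39bbc57, 468c576, 634e832, 6e00e3c, 71429b5, 89c09d1, 89dbcdb, 98b4f52, afc70fd, baa86e9, bcd8771, d00de46, dc08064, edcecca, fd56712}.
That is 19 commits.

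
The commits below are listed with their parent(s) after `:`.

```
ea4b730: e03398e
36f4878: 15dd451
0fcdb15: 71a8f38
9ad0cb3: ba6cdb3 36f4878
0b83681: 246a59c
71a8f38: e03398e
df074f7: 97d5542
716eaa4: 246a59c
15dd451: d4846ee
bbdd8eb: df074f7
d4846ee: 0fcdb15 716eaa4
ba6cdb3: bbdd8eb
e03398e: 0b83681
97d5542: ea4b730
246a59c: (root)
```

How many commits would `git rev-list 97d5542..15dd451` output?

5

Reachable from 15dd451: {0b83681, 0fcdb15, 15dd451, 246a59c, 716eaa4, 71a8f38, d4846ee, e03398e}.
Reachable from 97d5542: {0b83681, 246a59c, 97d5542, e03398e, ea4b730}.
In 15dd451's history but not 97d5542's: {0fcdb15, 15dd451, 716eaa4, 71a8f38, d4846ee} — 5 commits.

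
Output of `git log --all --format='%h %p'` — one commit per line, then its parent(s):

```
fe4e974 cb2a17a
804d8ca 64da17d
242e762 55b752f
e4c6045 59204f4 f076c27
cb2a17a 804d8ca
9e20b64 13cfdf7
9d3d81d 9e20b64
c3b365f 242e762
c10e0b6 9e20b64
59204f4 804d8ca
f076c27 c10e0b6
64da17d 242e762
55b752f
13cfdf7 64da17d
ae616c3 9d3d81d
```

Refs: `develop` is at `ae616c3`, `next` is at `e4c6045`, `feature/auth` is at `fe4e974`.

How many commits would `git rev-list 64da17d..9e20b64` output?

2

Reachable from 9e20b64: {13cfdf7, 242e762, 55b752f, 64da17d, 9e20b64}.
Reachable from 64da17d: {242e762, 55b752f, 64da17d}.
In 9e20b64's history but not 64da17d's: {13cfdf7, 9e20b64} — 2 commits.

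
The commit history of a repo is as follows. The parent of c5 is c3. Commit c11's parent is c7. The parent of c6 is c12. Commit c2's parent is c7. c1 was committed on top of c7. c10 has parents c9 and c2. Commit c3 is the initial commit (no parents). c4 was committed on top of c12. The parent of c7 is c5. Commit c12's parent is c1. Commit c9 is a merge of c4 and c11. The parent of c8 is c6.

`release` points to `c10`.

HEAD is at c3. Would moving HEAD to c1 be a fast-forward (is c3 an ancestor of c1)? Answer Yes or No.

A fast-forward from c3 to c1 is possible iff c3 is an ancestor of c1.
Ancestors of c1: {c1, c3, c5, c7}.
c3 is among them, so fast-forward is possible.

Yes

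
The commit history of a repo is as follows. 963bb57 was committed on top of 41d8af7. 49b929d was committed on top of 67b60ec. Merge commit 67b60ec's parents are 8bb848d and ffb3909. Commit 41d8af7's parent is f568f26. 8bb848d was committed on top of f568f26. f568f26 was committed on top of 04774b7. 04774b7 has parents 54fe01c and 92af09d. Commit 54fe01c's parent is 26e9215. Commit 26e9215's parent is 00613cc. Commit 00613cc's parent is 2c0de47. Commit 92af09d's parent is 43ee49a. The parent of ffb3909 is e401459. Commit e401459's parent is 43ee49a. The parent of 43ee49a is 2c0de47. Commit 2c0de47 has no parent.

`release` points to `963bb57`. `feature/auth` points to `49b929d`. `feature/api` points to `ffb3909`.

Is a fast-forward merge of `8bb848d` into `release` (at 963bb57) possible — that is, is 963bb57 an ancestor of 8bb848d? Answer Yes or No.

No

A fast-forward from 963bb57 to 8bb848d is possible iff 963bb57 is an ancestor of 8bb848d.
Ancestors of 8bb848d: {00613cc, 04774b7, 26e9215, 2c0de47, 43ee49a, 54fe01c, 8bb848d, 92af09d, f568f26}.
963bb57 is not among them, so fast-forward is not possible.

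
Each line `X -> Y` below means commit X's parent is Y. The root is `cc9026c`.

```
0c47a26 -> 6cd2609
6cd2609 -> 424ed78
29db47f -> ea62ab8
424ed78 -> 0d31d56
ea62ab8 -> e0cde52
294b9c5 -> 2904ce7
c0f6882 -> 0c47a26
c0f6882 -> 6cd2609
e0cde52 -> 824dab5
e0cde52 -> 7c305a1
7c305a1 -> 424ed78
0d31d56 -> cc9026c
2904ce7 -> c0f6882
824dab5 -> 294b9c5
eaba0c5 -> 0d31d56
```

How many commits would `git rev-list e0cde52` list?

Walking parent pointers from e0cde52: reachable set = {0c47a26, 0d31d56, 2904ce7, 294b9c5, 424ed78, 6cd2609, 7c305a1, 824dab5, c0f6882, cc9026c, e0cde52}.
That is 11 commits.

11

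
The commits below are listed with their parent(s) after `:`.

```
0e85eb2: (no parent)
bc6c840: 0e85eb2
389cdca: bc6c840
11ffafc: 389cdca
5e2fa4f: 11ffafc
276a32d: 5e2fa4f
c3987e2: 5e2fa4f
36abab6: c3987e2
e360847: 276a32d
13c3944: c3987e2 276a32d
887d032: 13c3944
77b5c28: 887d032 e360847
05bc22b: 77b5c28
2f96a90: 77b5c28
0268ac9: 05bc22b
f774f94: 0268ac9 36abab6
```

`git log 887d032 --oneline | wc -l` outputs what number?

9

Walking parent pointers from 887d032: reachable set = {0e85eb2, 11ffafc, 13c3944, 276a32d, 389cdca, 5e2fa4f, 887d032, bc6c840, c3987e2}.
That is 9 commits.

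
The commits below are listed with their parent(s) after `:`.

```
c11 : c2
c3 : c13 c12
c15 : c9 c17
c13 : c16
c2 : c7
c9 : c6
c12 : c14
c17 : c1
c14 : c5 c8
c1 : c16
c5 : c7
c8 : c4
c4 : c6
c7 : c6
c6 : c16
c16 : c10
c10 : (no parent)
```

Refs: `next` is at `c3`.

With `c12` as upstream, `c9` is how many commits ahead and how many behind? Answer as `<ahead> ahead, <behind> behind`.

1 ahead, 6 behind

Reachable from c9: {c10, c16, c6, c9}.
Reachable from c12: {c10, c12, c14, c16, c4, c5, c6, c7, c8}.
Only in c9's history (ahead): {c9} — 1.
Only in c12's history (behind): {c12, c14, c4, c5, c7, c8} — 6.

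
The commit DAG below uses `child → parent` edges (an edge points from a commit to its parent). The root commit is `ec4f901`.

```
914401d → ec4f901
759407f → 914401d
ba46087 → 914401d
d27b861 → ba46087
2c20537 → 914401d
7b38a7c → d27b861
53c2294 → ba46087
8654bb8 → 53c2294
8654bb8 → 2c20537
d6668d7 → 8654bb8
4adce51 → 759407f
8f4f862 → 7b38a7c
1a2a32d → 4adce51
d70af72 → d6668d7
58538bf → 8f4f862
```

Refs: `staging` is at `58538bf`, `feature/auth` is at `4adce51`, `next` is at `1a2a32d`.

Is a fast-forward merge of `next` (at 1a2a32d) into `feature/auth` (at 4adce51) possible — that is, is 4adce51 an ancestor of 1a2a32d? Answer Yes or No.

A fast-forward from 4adce51 to 1a2a32d is possible iff 4adce51 is an ancestor of 1a2a32d.
Ancestors of 1a2a32d: {1a2a32d, 4adce51, 759407f, 914401d, ec4f901}.
4adce51 is among them, so fast-forward is possible.

Yes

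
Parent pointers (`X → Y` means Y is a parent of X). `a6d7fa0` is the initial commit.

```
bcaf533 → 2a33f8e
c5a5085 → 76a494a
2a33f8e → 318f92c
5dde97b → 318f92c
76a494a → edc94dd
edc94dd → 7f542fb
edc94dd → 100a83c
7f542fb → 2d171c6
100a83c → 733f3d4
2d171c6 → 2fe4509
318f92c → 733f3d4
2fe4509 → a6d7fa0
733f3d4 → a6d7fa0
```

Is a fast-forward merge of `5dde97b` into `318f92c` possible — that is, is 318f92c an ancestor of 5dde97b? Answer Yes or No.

Yes

A fast-forward from 318f92c to 5dde97b is possible iff 318f92c is an ancestor of 5dde97b.
Ancestors of 5dde97b: {318f92c, 5dde97b, 733f3d4, a6d7fa0}.
318f92c is among them, so fast-forward is possible.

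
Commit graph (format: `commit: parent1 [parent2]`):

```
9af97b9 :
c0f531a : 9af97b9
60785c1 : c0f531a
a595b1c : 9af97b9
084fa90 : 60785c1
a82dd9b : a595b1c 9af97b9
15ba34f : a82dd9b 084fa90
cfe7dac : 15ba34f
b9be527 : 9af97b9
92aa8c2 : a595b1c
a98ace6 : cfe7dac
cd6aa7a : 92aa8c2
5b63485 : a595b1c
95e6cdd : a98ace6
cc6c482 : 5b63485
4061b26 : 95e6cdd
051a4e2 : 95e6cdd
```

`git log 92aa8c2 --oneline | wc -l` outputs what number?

3

Walking parent pointers from 92aa8c2: reachable set = {92aa8c2, 9af97b9, a595b1c}.
That is 3 commits.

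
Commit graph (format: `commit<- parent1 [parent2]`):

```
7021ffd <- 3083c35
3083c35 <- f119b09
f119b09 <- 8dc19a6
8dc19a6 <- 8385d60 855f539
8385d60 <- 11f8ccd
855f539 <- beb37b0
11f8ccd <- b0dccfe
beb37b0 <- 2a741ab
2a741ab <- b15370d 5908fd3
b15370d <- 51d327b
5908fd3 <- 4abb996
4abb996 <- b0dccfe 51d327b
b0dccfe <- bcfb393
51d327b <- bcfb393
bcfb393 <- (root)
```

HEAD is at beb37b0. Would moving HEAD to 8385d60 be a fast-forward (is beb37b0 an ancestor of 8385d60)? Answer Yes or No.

No

A fast-forward from beb37b0 to 8385d60 is possible iff beb37b0 is an ancestor of 8385d60.
Ancestors of 8385d60: {11f8ccd, 8385d60, b0dccfe, bcfb393}.
beb37b0 is not among them, so fast-forward is not possible.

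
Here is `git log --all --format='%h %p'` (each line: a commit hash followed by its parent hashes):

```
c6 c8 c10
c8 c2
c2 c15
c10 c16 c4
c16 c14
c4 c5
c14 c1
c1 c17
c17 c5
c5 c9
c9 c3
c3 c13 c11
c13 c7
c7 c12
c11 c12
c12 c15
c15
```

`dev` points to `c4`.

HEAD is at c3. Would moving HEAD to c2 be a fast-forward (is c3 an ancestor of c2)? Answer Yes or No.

No

A fast-forward from c3 to c2 is possible iff c3 is an ancestor of c2.
Ancestors of c2: {c15, c2}.
c3 is not among them, so fast-forward is not possible.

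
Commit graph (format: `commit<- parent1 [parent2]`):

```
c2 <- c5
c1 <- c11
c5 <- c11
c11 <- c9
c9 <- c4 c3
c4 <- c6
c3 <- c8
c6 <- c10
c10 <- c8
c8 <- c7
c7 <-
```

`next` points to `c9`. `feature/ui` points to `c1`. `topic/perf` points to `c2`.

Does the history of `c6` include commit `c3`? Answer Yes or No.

Ancestors of c6: {c10, c6, c7, c8}.
c3 is not in that set, so it is not an ancestor of c6.

No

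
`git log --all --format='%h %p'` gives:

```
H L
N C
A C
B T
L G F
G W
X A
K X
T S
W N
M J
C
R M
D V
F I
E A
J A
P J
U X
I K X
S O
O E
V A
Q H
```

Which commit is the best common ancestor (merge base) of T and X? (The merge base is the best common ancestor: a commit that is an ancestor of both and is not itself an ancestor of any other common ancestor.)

Ancestors of T: {A, C, E, O, S, T}.
Ancestors of X: {A, C, X}.
Common ancestors: {A, C}.
Among these, A is not an ancestor of any other common ancestor — it is the merge base.

A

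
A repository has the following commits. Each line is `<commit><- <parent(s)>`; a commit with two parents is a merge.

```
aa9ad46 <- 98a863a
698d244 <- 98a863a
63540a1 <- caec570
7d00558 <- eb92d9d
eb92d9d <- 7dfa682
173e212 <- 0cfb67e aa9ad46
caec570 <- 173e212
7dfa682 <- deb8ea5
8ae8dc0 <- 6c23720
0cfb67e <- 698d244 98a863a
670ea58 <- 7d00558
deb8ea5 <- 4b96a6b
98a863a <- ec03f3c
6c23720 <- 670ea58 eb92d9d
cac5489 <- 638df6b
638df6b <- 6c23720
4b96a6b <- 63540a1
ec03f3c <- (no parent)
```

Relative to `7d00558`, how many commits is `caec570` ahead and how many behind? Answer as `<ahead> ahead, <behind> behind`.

0 ahead, 6 behind

Reachable from caec570: {0cfb67e, 173e212, 698d244, 98a863a, aa9ad46, caec570, ec03f3c}.
Reachable from 7d00558: {0cfb67e, 173e212, 4b96a6b, 63540a1, 698d244, 7d00558, 7dfa682, 98a863a, aa9ad46, caec570, deb8ea5, eb92d9d, ec03f3c}.
Only in caec570's history (ahead): {} — 0.
Only in 7d00558's history (behind): {4b96a6b, 63540a1, 7d00558, 7dfa682, deb8ea5, eb92d9d} — 6.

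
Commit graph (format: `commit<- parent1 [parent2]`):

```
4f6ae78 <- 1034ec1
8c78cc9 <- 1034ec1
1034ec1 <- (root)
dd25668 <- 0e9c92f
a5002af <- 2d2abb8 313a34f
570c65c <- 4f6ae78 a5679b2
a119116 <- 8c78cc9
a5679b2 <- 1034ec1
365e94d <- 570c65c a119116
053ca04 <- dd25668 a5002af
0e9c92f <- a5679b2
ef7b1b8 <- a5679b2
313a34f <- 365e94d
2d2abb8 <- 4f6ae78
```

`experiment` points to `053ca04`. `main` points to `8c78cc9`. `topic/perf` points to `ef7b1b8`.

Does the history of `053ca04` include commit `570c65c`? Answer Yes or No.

Ancestors of 053ca04 (commits reachable by following parents): {053ca04, 0e9c92f, 1034ec1, 2d2abb8, 313a34f, 365e94d, 4f6ae78, 570c65c, 8c78cc9, a119116, a5002af, a5679b2, dd25668}.
570c65c is in that set, so it is an ancestor of 053ca04.

Yes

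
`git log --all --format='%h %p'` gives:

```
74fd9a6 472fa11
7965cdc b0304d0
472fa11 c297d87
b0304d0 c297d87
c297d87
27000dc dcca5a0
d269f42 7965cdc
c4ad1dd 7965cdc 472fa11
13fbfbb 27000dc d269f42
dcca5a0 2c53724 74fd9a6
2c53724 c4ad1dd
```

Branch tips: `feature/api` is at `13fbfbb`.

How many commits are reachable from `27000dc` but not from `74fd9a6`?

Reachable from 27000dc: {27000dc, 2c53724, 472fa11, 74fd9a6, 7965cdc, b0304d0, c297d87, c4ad1dd, dcca5a0}.
Reachable from 74fd9a6: {472fa11, 74fd9a6, c297d87}.
In 27000dc's history but not 74fd9a6's: {27000dc, 2c53724, 7965cdc, b0304d0, c4ad1dd, dcca5a0} — 6 commits.

6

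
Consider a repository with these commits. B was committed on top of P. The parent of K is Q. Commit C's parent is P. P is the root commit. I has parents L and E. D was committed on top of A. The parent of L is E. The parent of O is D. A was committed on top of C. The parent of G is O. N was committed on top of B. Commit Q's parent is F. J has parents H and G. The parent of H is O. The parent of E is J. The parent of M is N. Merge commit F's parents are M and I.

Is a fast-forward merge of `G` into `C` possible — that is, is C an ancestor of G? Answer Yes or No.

A fast-forward from C to G is possible iff C is an ancestor of G.
Ancestors of G: {A, C, D, G, O, P}.
C is among them, so fast-forward is possible.

Yes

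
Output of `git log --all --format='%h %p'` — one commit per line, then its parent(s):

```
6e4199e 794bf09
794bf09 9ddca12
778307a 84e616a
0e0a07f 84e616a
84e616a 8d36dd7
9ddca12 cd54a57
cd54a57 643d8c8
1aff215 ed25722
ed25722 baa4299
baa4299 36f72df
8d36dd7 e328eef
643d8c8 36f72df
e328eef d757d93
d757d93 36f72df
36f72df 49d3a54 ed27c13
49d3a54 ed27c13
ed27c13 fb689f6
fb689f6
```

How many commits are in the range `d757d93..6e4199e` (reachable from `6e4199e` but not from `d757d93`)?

Reachable from 6e4199e: {36f72df, 49d3a54, 643d8c8, 6e4199e, 794bf09, 9ddca12, cd54a57, ed27c13, fb689f6}.
Reachable from d757d93: {36f72df, 49d3a54, d757d93, ed27c13, fb689f6}.
In 6e4199e's history but not d757d93's: {643d8c8, 6e4199e, 794bf09, 9ddca12, cd54a57} — 5 commits.

5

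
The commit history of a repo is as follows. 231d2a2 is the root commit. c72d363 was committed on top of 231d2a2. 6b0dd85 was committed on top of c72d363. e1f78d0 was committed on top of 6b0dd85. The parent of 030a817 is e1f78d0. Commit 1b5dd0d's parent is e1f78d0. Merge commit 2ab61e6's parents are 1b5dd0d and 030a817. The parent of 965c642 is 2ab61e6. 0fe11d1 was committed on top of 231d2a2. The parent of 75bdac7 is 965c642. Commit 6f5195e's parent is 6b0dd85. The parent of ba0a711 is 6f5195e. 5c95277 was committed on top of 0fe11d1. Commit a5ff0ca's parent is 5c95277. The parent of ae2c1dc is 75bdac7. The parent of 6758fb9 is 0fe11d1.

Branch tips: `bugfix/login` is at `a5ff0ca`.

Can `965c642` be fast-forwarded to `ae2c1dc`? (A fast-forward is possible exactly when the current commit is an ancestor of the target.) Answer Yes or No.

Yes

A fast-forward from 965c642 to ae2c1dc is possible iff 965c642 is an ancestor of ae2c1dc.
Ancestors of ae2c1dc: {030a817, 1b5dd0d, 231d2a2, 2ab61e6, 6b0dd85, 75bdac7, 965c642, ae2c1dc, c72d363, e1f78d0}.
965c642 is among them, so fast-forward is possible.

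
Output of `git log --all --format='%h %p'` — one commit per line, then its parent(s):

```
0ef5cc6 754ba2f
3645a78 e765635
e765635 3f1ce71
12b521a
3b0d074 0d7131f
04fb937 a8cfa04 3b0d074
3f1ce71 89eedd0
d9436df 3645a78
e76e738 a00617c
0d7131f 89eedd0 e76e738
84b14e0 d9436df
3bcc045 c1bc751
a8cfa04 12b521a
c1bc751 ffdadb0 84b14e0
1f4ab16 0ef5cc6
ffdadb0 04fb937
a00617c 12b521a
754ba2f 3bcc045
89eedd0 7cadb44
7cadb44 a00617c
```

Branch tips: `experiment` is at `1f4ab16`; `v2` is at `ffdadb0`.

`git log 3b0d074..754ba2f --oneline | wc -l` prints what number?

Reachable from 754ba2f: {04fb937, 0d7131f, 12b521a, 3645a78, 3b0d074, 3bcc045, 3f1ce71, 754ba2f, 7cadb44, 84b14e0, 89eedd0, a00617c, a8cfa04, c1bc751, d9436df, e765635, e76e738, ffdadb0}.
Reachable from 3b0d074: {0d7131f, 12b521a, 3b0d074, 7cadb44, 89eedd0, a00617c, e76e738}.
In 754ba2f's history but not 3b0d074's: {04fb937, 3645a78, 3bcc045, 3f1ce71, 754ba2f, 84b14e0, a8cfa04, c1bc751, d9436df, e765635, ffdadb0} — 11 commits.

11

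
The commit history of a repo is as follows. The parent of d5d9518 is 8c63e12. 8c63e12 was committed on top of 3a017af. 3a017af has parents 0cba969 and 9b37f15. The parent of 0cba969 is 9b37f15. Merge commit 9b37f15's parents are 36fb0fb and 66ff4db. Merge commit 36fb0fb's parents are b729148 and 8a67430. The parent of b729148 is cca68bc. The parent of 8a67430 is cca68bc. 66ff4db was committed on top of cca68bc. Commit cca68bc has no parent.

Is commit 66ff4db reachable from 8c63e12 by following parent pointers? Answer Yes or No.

Ancestors of 8c63e12 (commits reachable by following parents): {0cba969, 36fb0fb, 3a017af, 66ff4db, 8a67430, 8c63e12, 9b37f15, b729148, cca68bc}.
66ff4db is in that set, so it is an ancestor of 8c63e12.

Yes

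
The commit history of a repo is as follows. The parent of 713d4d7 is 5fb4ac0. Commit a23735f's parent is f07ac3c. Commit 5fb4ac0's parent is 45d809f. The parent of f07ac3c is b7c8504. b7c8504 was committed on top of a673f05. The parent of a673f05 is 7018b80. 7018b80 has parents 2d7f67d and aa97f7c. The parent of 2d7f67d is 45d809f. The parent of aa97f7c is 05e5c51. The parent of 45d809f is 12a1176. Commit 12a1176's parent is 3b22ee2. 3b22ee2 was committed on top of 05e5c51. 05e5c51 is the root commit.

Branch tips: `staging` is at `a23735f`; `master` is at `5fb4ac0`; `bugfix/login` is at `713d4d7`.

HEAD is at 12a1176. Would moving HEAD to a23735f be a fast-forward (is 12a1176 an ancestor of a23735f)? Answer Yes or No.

Yes

A fast-forward from 12a1176 to a23735f is possible iff 12a1176 is an ancestor of a23735f.
Ancestors of a23735f: {05e5c51, 12a1176, 2d7f67d, 3b22ee2, 45d809f, 7018b80, a23735f, a673f05, aa97f7c, b7c8504, f07ac3c}.
12a1176 is among them, so fast-forward is possible.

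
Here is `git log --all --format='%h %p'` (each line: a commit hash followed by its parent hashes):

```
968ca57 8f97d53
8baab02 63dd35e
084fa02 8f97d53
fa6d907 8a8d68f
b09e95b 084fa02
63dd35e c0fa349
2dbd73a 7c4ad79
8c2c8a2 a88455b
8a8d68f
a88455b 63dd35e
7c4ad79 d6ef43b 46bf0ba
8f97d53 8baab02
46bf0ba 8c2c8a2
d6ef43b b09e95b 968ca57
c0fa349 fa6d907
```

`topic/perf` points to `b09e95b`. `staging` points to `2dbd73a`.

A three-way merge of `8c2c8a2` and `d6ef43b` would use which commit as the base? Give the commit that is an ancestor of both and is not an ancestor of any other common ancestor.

63dd35e

Ancestors of 8c2c8a2: {63dd35e, 8a8d68f, 8c2c8a2, a88455b, c0fa349, fa6d907}.
Ancestors of d6ef43b: {084fa02, 63dd35e, 8a8d68f, 8baab02, 8f97d53, 968ca57, b09e95b, c0fa349, d6ef43b, fa6d907}.
Common ancestors: {63dd35e, 8a8d68f, c0fa349, fa6d907}.
Among these, 63dd35e is not an ancestor of any other common ancestor — it is the merge base.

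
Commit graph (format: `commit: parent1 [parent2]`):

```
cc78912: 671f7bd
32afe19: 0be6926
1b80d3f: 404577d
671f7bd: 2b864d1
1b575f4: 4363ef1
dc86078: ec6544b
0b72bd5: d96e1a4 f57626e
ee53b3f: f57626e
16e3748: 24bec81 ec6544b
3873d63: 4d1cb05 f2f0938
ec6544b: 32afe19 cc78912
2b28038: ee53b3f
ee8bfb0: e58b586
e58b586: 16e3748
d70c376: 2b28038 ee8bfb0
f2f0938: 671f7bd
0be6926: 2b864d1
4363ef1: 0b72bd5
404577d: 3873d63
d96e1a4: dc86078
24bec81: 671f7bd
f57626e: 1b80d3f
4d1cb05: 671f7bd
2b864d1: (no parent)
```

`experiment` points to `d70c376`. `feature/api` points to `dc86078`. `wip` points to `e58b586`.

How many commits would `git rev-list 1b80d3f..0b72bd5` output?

Reachable from 0b72bd5: {0b72bd5, 0be6926, 1b80d3f, 2b864d1, 32afe19, 3873d63, 404577d, 4d1cb05, 671f7bd, cc78912, d96e1a4, dc86078, ec6544b, f2f0938, f57626e}.
Reachable from 1b80d3f: {1b80d3f, 2b864d1, 3873d63, 404577d, 4d1cb05, 671f7bd, f2f0938}.
In 0b72bd5's history but not 1b80d3f's: {0b72bd5, 0be6926, 32afe19, cc78912, d96e1a4, dc86078, ec6544b, f57626e} — 8 commits.

8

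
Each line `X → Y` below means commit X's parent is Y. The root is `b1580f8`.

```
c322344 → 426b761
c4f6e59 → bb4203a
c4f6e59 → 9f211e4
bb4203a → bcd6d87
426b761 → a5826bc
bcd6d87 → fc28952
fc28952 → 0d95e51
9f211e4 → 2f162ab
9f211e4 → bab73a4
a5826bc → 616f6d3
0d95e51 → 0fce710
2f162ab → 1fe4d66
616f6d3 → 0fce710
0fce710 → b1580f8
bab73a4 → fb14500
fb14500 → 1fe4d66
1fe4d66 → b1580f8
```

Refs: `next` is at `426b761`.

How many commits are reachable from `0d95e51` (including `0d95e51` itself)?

3

Walking parent pointers from 0d95e51: reachable set = {0d95e51, 0fce710, b1580f8}.
That is 3 commits.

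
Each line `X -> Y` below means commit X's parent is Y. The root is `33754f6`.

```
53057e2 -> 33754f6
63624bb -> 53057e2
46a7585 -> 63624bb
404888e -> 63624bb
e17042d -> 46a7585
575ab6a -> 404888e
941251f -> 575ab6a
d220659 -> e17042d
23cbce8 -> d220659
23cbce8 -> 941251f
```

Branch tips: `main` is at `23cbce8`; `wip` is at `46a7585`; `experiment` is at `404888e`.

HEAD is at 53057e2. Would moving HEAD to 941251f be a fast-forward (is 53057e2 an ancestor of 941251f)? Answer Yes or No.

Yes

A fast-forward from 53057e2 to 941251f is possible iff 53057e2 is an ancestor of 941251f.
Ancestors of 941251f: {33754f6, 404888e, 53057e2, 575ab6a, 63624bb, 941251f}.
53057e2 is among them, so fast-forward is possible.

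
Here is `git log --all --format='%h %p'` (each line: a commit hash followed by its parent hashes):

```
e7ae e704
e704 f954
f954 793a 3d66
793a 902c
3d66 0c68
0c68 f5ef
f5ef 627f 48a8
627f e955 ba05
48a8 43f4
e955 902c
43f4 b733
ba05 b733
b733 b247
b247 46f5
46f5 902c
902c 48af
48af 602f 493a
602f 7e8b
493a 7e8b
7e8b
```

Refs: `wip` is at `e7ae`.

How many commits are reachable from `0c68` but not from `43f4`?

Reachable from 0c68: {0c68, 43f4, 46f5, 48a8, 48af, 493a, 602f, 627f, 7e8b, 902c, b247, b733, ba05, e955, f5ef}.
Reachable from 43f4: {43f4, 46f5, 48af, 493a, 602f, 7e8b, 902c, b247, b733}.
In 0c68's history but not 43f4's: {0c68, 48a8, 627f, ba05, e955, f5ef} — 6 commits.

6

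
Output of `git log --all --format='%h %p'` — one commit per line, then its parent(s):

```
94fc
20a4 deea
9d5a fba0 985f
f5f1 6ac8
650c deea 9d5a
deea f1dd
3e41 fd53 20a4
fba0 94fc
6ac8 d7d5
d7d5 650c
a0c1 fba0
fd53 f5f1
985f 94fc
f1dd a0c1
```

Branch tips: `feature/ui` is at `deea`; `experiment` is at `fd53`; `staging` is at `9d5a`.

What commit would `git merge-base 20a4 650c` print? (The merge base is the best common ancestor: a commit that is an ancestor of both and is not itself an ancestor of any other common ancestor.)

Ancestors of 20a4: {20a4, 94fc, a0c1, deea, f1dd, fba0}.
Ancestors of 650c: {650c, 94fc, 985f, 9d5a, a0c1, deea, f1dd, fba0}.
Common ancestors: {94fc, a0c1, deea, f1dd, fba0}.
Among these, deea is not an ancestor of any other common ancestor — it is the merge base.

deea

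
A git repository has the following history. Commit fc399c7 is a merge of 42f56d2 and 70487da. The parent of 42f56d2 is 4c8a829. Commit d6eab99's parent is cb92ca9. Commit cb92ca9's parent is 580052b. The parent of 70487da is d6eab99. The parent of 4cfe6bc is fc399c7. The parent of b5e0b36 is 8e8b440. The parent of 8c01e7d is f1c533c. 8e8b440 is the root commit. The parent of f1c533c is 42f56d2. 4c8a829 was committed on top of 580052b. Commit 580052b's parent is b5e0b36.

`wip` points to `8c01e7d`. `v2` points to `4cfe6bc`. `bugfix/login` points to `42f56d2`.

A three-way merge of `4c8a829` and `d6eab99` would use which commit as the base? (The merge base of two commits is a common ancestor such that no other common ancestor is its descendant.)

580052b

Ancestors of 4c8a829: {4c8a829, 580052b, 8e8b440, b5e0b36}.
Ancestors of d6eab99: {580052b, 8e8b440, b5e0b36, cb92ca9, d6eab99}.
Common ancestors: {580052b, 8e8b440, b5e0b36}.
Among these, 580052b is not an ancestor of any other common ancestor — it is the merge base.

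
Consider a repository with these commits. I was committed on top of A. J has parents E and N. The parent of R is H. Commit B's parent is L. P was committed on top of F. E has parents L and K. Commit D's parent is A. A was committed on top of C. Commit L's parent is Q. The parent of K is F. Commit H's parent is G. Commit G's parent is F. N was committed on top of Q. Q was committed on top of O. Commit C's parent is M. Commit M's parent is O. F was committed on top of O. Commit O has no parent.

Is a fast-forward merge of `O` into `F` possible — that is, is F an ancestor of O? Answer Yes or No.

No

A fast-forward from F to O is possible iff F is an ancestor of O.
Ancestors of O: {O}.
F is not among them, so fast-forward is not possible.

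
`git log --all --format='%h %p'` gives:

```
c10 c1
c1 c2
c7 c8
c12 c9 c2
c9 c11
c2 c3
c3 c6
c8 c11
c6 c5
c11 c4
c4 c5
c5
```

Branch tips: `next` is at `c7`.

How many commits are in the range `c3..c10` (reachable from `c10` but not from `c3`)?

3

Reachable from c10: {c1, c10, c2, c3, c5, c6}.
Reachable from c3: {c3, c5, c6}.
In c10's history but not c3's: {c1, c10, c2} — 3 commits.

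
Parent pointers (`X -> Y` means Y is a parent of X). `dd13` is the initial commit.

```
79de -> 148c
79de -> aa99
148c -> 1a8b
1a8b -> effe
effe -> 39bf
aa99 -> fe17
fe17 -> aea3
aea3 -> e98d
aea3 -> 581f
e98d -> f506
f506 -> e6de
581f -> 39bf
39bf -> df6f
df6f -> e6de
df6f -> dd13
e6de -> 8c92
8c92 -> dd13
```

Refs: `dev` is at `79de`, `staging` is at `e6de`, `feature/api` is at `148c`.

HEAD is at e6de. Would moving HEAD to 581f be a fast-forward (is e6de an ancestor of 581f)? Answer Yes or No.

A fast-forward from e6de to 581f is possible iff e6de is an ancestor of 581f.
Ancestors of 581f: {39bf, 581f, 8c92, dd13, df6f, e6de}.
e6de is among them, so fast-forward is possible.

Yes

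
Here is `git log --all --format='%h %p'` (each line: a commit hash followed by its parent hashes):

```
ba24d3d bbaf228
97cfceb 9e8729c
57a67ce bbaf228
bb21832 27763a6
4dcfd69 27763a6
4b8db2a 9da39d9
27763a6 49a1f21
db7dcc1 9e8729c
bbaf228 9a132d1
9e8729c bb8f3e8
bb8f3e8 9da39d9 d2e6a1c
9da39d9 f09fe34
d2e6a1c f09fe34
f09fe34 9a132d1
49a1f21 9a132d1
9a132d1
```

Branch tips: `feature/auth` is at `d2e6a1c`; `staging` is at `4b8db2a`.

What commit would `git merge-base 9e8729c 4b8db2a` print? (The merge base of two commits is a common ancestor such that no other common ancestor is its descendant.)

Ancestors of 9e8729c: {9a132d1, 9da39d9, 9e8729c, bb8f3e8, d2e6a1c, f09fe34}.
Ancestors of 4b8db2a: {4b8db2a, 9a132d1, 9da39d9, f09fe34}.
Common ancestors: {9a132d1, 9da39d9, f09fe34}.
Among these, 9da39d9 is not an ancestor of any other common ancestor — it is the merge base.

9da39d9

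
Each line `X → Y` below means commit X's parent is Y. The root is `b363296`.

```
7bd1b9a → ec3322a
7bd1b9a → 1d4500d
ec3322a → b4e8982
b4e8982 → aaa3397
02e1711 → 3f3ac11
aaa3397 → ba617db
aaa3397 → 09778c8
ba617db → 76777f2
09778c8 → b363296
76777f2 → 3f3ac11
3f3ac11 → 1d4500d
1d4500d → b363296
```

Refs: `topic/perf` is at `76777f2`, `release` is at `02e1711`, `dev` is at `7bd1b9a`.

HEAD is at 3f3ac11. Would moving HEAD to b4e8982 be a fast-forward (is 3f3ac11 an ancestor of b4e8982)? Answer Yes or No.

A fast-forward from 3f3ac11 to b4e8982 is possible iff 3f3ac11 is an ancestor of b4e8982.
Ancestors of b4e8982: {09778c8, 1d4500d, 3f3ac11, 76777f2, aaa3397, b363296, b4e8982, ba617db}.
3f3ac11 is among them, so fast-forward is possible.

Yes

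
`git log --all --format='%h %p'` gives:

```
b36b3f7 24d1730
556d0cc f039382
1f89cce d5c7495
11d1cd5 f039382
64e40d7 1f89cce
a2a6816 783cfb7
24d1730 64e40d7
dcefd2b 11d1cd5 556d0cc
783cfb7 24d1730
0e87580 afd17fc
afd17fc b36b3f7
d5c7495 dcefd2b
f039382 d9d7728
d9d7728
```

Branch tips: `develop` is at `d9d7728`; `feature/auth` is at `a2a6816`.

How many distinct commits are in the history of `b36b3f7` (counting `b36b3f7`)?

Walking parent pointers from b36b3f7: reachable set = {11d1cd5, 1f89cce, 24d1730, 556d0cc, 64e40d7, b36b3f7, d5c7495, d9d7728, dcefd2b, f039382}.
That is 10 commits.

10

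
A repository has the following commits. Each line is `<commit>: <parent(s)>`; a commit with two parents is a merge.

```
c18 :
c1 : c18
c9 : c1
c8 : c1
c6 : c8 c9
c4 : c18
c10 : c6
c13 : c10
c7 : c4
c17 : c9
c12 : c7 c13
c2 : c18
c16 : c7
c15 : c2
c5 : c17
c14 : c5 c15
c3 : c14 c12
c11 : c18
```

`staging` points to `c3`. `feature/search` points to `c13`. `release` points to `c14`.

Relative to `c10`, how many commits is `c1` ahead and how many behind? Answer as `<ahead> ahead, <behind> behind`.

0 ahead, 4 behind

Reachable from c1: {c1, c18}.
Reachable from c10: {c1, c10, c18, c6, c8, c9}.
Only in c1's history (ahead): {} — 0.
Only in c10's history (behind): {c10, c6, c8, c9} — 4.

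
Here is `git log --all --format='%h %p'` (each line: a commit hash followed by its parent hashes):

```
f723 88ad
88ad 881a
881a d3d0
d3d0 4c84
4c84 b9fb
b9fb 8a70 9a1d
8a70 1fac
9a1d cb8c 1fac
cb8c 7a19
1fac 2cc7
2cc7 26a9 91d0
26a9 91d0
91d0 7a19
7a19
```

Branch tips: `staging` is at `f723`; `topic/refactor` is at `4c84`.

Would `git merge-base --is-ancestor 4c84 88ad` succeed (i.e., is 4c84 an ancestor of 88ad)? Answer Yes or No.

Yes

Ancestors of 88ad (commits reachable by following parents): {1fac, 26a9, 2cc7, 4c84, 7a19, 881a, 88ad, 8a70, 91d0, 9a1d, b9fb, cb8c, d3d0}.
4c84 is in that set, so it is an ancestor of 88ad.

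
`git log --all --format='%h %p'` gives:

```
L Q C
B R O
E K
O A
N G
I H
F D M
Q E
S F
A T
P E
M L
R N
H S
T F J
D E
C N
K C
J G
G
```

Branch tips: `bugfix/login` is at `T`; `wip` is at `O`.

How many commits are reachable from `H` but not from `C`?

9

Reachable from H: {C, D, E, F, G, H, K, L, M, N, Q, S}.
Reachable from C: {C, G, N}.
In H's history but not C's: {D, E, F, H, K, L, M, Q, S} — 9 commits.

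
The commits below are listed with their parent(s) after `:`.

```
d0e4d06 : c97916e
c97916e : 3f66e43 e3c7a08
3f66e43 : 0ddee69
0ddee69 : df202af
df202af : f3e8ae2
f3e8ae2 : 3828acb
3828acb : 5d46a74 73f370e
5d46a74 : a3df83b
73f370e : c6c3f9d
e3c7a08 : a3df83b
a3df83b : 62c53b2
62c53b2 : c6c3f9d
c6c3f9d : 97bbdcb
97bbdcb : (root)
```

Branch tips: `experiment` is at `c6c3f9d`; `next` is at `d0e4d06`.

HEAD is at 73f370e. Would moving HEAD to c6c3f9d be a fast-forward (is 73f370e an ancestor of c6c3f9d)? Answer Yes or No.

A fast-forward from 73f370e to c6c3f9d is possible iff 73f370e is an ancestor of c6c3f9d.
Ancestors of c6c3f9d: {97bbdcb, c6c3f9d}.
73f370e is not among them, so fast-forward is not possible.

No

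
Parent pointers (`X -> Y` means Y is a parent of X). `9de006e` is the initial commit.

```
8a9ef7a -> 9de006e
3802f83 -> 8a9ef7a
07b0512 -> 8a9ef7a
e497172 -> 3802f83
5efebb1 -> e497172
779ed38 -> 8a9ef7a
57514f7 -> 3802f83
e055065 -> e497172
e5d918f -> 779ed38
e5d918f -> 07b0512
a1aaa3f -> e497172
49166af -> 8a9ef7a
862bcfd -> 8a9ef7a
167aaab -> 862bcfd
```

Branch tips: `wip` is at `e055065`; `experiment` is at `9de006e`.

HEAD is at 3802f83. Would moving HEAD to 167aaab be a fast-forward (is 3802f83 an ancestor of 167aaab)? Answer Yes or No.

A fast-forward from 3802f83 to 167aaab is possible iff 3802f83 is an ancestor of 167aaab.
Ancestors of 167aaab: {167aaab, 862bcfd, 8a9ef7a, 9de006e}.
3802f83 is not among them, so fast-forward is not possible.

No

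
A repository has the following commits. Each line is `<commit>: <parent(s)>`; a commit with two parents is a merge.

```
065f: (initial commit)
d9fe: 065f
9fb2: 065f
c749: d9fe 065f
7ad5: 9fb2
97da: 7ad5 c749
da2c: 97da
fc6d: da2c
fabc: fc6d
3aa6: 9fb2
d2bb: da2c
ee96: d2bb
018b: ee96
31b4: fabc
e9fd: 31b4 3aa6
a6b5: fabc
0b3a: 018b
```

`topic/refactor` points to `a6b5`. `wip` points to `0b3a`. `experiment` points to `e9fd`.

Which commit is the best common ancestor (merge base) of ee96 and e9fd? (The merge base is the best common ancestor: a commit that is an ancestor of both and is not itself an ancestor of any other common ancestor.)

Ancestors of ee96: {065f, 7ad5, 97da, 9fb2, c749, d2bb, d9fe, da2c, ee96}.
Ancestors of e9fd: {065f, 31b4, 3aa6, 7ad5, 97da, 9fb2, c749, d9fe, da2c, e9fd, fabc, fc6d}.
Common ancestors: {065f, 7ad5, 97da, 9fb2, c749, d9fe, da2c}.
Among these, da2c is not an ancestor of any other common ancestor — it is the merge base.

da2c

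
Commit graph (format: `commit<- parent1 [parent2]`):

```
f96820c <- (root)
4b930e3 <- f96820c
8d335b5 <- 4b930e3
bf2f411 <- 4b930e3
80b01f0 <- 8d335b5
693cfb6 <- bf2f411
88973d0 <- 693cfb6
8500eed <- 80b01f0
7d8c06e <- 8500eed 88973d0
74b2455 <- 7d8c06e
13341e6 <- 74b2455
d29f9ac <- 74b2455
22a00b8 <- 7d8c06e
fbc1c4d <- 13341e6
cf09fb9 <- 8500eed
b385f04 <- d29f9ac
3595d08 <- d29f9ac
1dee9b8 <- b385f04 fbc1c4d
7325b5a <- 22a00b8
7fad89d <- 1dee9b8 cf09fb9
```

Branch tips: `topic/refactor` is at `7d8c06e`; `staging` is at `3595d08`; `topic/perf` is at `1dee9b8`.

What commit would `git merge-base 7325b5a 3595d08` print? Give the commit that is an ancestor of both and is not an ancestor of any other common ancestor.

7d8c06e

Ancestors of 7325b5a: {22a00b8, 4b930e3, 693cfb6, 7325b5a, 7d8c06e, 80b01f0, 8500eed, 88973d0, 8d335b5, bf2f411, f96820c}.
Ancestors of 3595d08: {3595d08, 4b930e3, 693cfb6, 74b2455, 7d8c06e, 80b01f0, 8500eed, 88973d0, 8d335b5, bf2f411, d29f9ac, f96820c}.
Common ancestors: {4b930e3, 693cfb6, 7d8c06e, 80b01f0, 8500eed, 88973d0, 8d335b5, bf2f411, f96820c}.
Among these, 7d8c06e is not an ancestor of any other common ancestor — it is the merge base.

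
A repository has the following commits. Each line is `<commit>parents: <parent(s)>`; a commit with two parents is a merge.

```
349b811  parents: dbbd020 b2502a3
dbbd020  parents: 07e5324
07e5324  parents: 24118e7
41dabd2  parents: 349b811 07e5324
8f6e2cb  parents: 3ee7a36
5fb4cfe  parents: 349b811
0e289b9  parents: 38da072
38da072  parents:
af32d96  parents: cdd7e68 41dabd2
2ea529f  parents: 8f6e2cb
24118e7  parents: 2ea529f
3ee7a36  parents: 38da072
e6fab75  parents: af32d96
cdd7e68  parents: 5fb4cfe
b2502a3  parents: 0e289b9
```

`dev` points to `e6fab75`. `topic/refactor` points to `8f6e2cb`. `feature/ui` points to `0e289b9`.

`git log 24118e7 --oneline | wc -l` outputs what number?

Walking parent pointers from 24118e7: reachable set = {24118e7, 2ea529f, 38da072, 3ee7a36, 8f6e2cb}.
That is 5 commits.

5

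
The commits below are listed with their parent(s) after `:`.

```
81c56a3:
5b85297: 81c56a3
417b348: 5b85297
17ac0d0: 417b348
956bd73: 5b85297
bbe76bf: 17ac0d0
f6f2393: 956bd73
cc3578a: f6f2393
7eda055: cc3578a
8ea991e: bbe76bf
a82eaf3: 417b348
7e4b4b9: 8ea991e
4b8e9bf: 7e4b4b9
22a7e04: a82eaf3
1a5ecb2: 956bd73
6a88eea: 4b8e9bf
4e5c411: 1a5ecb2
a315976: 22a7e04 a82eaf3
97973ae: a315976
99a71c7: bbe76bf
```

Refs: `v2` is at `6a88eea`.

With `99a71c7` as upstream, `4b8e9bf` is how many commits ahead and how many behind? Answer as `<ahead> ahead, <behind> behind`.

3 ahead, 1 behind

Reachable from 4b8e9bf: {17ac0d0, 417b348, 4b8e9bf, 5b85297, 7e4b4b9, 81c56a3, 8ea991e, bbe76bf}.
Reachable from 99a71c7: {17ac0d0, 417b348, 5b85297, 81c56a3, 99a71c7, bbe76bf}.
Only in 4b8e9bf's history (ahead): {4b8e9bf, 7e4b4b9, 8ea991e} — 3.
Only in 99a71c7's history (behind): {99a71c7} — 1.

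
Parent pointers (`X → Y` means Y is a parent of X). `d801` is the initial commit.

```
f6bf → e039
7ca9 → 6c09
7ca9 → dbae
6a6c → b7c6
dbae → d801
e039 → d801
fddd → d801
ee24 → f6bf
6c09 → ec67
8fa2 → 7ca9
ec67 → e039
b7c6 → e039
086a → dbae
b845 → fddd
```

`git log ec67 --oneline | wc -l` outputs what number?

3

Walking parent pointers from ec67: reachable set = {d801, e039, ec67}.
That is 3 commits.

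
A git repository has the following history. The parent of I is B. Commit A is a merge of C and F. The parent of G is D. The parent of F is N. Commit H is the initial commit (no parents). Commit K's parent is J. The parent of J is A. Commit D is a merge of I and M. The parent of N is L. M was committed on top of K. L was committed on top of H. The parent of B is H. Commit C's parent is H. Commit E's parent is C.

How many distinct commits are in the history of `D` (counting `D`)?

Walking parent pointers from D: reachable set = {A, B, C, D, F, H, I, J, K, L, M, N}.
That is 12 commits.

12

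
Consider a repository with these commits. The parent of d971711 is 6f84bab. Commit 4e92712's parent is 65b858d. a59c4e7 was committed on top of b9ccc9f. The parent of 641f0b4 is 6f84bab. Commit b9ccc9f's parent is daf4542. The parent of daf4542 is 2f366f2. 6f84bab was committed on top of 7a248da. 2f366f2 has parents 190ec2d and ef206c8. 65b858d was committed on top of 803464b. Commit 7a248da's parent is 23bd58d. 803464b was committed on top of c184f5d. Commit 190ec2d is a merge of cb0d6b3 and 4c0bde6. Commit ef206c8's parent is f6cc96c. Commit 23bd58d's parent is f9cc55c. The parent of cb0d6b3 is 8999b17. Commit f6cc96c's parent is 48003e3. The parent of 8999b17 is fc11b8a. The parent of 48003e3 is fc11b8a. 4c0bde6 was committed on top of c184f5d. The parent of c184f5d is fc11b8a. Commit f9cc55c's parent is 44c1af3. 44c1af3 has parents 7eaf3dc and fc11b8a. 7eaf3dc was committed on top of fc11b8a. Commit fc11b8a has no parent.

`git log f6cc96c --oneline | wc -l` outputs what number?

3

Walking parent pointers from f6cc96c: reachable set = {48003e3, f6cc96c, fc11b8a}.
That is 3 commits.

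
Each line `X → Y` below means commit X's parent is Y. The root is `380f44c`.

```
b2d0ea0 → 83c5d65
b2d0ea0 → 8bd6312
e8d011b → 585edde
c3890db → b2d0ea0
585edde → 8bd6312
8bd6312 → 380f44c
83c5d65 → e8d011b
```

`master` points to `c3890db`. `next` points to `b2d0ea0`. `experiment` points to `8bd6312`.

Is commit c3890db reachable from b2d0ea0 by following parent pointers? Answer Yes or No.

Ancestors of b2d0ea0: {380f44c, 585edde, 83c5d65, 8bd6312, b2d0ea0, e8d011b}.
c3890db is not in that set, so it is not an ancestor of b2d0ea0.

No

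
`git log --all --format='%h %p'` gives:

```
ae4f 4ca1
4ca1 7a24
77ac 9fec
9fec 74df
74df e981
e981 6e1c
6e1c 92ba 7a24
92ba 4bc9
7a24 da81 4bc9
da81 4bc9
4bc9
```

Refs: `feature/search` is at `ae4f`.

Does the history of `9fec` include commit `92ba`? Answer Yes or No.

Yes

Ancestors of 9fec (commits reachable by following parents): {4bc9, 6e1c, 74df, 7a24, 92ba, 9fec, da81, e981}.
92ba is in that set, so it is an ancestor of 9fec.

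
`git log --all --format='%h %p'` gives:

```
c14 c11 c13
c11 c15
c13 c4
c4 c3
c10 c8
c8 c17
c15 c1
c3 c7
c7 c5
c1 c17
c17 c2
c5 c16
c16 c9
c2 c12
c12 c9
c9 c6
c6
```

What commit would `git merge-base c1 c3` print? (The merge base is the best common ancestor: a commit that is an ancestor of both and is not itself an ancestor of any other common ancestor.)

Ancestors of c1: {c1, c12, c17, c2, c6, c9}.
Ancestors of c3: {c16, c3, c5, c6, c7, c9}.
Common ancestors: {c6, c9}.
Among these, c9 is not an ancestor of any other common ancestor — it is the merge base.

c9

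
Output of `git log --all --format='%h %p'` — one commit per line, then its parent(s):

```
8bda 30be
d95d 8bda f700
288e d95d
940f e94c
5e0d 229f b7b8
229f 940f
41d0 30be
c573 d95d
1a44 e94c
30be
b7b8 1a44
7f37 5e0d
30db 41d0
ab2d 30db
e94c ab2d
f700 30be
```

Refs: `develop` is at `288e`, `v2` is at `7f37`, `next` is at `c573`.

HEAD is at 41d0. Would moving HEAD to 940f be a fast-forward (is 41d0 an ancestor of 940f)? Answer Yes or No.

Yes

A fast-forward from 41d0 to 940f is possible iff 41d0 is an ancestor of 940f.
Ancestors of 940f: {30be, 30db, 41d0, 940f, ab2d, e94c}.
41d0 is among them, so fast-forward is possible.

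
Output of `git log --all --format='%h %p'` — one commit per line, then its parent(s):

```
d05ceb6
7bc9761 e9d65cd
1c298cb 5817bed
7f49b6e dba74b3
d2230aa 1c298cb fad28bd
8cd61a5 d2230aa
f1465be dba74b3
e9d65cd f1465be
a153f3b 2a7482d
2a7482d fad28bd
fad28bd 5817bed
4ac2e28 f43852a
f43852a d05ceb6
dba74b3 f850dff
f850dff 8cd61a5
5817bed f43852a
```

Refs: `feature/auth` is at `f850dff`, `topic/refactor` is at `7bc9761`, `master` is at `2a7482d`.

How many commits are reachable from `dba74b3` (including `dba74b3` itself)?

9

Walking parent pointers from dba74b3: reachable set = {1c298cb, 5817bed, 8cd61a5, d05ceb6, d2230aa, dba74b3, f43852a, f850dff, fad28bd}.
That is 9 commits.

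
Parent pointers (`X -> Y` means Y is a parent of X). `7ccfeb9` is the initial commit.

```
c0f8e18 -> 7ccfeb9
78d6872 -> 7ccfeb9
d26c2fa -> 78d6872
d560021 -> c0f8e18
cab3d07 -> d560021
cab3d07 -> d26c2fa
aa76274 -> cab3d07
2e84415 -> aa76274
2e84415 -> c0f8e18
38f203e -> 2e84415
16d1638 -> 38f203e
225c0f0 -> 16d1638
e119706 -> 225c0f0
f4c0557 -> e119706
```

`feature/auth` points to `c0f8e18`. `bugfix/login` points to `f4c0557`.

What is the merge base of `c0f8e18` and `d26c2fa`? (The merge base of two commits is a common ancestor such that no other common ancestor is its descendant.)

7ccfeb9

Ancestors of c0f8e18: {7ccfeb9, c0f8e18}.
Ancestors of d26c2fa: {78d6872, 7ccfeb9, d26c2fa}.
Common ancestors: {7ccfeb9}.
The only common ancestor is 7ccfeb9, so it is the merge base.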